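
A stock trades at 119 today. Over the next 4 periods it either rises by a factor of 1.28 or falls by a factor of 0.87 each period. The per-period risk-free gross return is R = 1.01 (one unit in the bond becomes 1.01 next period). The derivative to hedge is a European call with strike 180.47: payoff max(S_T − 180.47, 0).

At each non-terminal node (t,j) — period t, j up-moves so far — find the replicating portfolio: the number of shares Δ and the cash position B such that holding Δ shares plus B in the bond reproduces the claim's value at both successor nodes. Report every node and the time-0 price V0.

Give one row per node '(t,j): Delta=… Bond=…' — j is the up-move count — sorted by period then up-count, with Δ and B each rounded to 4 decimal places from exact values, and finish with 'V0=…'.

(0,0): Delta=0.2490 Bond=-24.1192
(1,0): Delta=0.0987 Bond=-8.8006
(1,1): Delta=0.4460 Bond=-54.3686
(2,0): Delta=0.0000 Bond=0.0000
(2,1): Delta=0.2280 Bond=-26.0309
(2,2): Delta=0.7317 Bond=-110.6121
(3,0): Delta=0.0000 Bond=0.0000
(3,1): Delta=0.0000 Bond=0.0000
(3,2): Delta=0.5270 Bond=-76.9956
(3,3): Delta=1.0000 Bond=-178.6832
V0=5.5091

Since d<R<u, set p* = (R−d)/(u−d) = 0.3415; price each node as the discounted p*-expectation of its children.
Terminal values V(4,·): V(4,0)=0.0000, V(4,1)=0.0000, V(4,2)=0.0000, V(4,3)=36.6481, V(4,4)=138.9682
  t=3,j=0: stock 78.3619 → up 100.3032 (V=0.0000), down 68.1748 (V=0.0000). Price 0.0000; hedge Δ=0.0000, bond B=0.0000.
  t=3,j=1: stock 115.2910 → up 147.5725 (V=0.0000), down 100.3032 (V=0.0000). Price 0.0000; hedge Δ=0.0000, bond B=0.0000.
  t=3,j=2: stock 169.6236 → up 217.1181 (V=36.6481), down 147.5725 (V=0.0000). Price 12.3901; hedge Δ=0.5270, bond B=-76.9956.
  t=3,j=3: stock 249.5611 → up 319.4382 (V=138.9682), down 217.1181 (V=36.6481). Price 70.8779; hedge Δ=1.0000, bond B=-178.6832.
  t=2,j=0: stock 90.0711 → up 115.2910 (V=0.0000), down 78.3619 (V=0.0000). Price 0.0000; hedge Δ=0.0000, bond B=0.0000.
  t=2,j=1: stock 132.5184 → up 169.6236 (V=12.3901), down 115.2910 (V=0.0000). Price 4.1889; hedge Δ=0.2280, bond B=-26.0309.
  t=2,j=2: stock 194.9696 → up 249.5611 (V=70.8779), down 169.6236 (V=12.3901). Price 32.0411; hedge Δ=0.7317, bond B=-110.6121.
  t=1,j=0: stock 103.5300 → up 132.5184 (V=4.1889), down 90.0711 (V=0.0000). Price 1.4162; hedge Δ=0.0987, bond B=-8.8006.
  t=1,j=1: stock 152.3200 → up 194.9696 (V=32.0411), down 132.5184 (V=4.1889). Price 13.5638; hedge Δ=0.4460, bond B=-54.3686.
  t=0,j=0: stock 119.0000 → up 152.3200 (V=13.5638), down 103.5300 (V=1.4162). Price 5.5091; hedge Δ=0.2490, bond B=-24.1192.
Self-financing check: at every node Δ·S+B equals the discounted successor values.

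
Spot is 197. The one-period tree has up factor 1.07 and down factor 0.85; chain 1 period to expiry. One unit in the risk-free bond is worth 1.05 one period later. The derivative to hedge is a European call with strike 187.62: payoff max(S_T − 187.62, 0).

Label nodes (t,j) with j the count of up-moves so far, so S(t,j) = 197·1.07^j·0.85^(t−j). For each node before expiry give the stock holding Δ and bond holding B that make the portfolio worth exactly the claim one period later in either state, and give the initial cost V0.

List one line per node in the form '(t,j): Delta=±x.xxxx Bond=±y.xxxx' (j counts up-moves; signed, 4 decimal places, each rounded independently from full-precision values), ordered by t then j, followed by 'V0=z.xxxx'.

(0,0): Delta=0.5346 Bond=-85.2576
V0=20.0606

No-arbitrage ⇒ martingale measure with p* = (R−d)/(u−d) = 0.9091.
Terminal values V(1,·): V(1,0)=0.0000, V(1,1)=23.1700
Node (0,0) S=197.0000: V=(p*·23.1700+(1−p*)·0.0000)/1.05=20.0606; Δ=(23.1700−0.0000)/(210.7900−167.4500)=0.5346; B=V−Δ·S=-85.2576
Check: Δ(0,0)·S0 + B(0,0) = 20.0606 = V0.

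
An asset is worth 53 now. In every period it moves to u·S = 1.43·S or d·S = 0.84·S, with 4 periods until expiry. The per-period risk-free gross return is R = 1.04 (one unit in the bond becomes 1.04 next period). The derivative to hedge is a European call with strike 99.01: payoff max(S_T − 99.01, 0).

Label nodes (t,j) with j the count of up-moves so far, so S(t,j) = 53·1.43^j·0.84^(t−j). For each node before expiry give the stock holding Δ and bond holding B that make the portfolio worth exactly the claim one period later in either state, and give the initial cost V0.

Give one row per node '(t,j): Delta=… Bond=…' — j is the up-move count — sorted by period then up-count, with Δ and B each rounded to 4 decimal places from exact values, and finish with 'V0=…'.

(0,0): Delta=0.3032 Bond=-11.9424
(1,0): Delta=0.1261 Bond=-4.5342
(1,1): Delta=0.5061 Bond=-27.7976
(2,0): Delta=0.0000 Bond=0.0000
(2,1): Delta=0.2705 Bond=-13.9109
(2,2): Delta=0.7760 Bond=-58.1568
(3,0): Delta=0.0000 Bond=0.0000
(3,1): Delta=0.0000 Bond=0.0000
(3,2): Delta=0.5804 Bond=-42.6786
(3,3): Delta=1.0000 Bond=-95.2019
V0=4.1286

Since d<R<u, set p* = (R−d)/(u−d) = 0.3390; price each node as the discounted p*-expectation of its children.
Payoff layer (t=4): V(4,0)=0.0000, V(4,1)=0.0000, V(4,2)=0.0000, V(4,3)=31.1757, V(4,4)=122.6156
(3,0): S=31.4133. Δ = (V_up−V_dn)/(S_up−S_dn) = (0.0000−0.0000)/(44.9210−26.3872) = 0.0000. V = [p*·0.0000 + (1−p*)·0.0000]/1.04 = 0.0000. B = V − Δ·S = 0.0000.
(3,1): S=53.4774. Δ = (V_up−V_dn)/(S_up−S_dn) = (0.0000−0.0000)/(76.4727−44.9210) = 0.0000. V = [p*·0.0000 + (1−p*)·0.0000]/1.04 = 0.0000. B = V − Δ·S = 0.0000.
(3,2): S=91.0389. Δ = (V_up−V_dn)/(S_up−S_dn) = (31.1757−0.0000)/(130.1857−76.4727) = 0.5804. V = [p*·31.1757 + (1−p*)·0.0000]/1.04 = 10.1616. B = V − Δ·S = -42.6786.
(3,3): S=154.9830. Δ = (V_up−V_dn)/(S_up−S_dn) = (122.6156−31.1757)/(221.6256−130.1857) = 1.0000. V = [p*·122.6156 + (1−p*)·31.1757]/1.04 = 59.7810. B = V − Δ·S = -95.2019.
(2,0): S=37.3968. Δ = (V_up−V_dn)/(S_up−S_dn) = (0.0000−0.0000)/(53.4774−31.4133) = 0.0000. V = [p*·0.0000 + (1−p*)·0.0000]/1.04 = 0.0000. B = V − Δ·S = 0.0000.
(2,1): S=63.6636. Δ = (V_up−V_dn)/(S_up−S_dn) = (10.1616−0.0000)/(91.0389−53.4774) = 0.2705. V = [p*·10.1616 + (1−p*)·0.0000]/1.04 = 3.3121. B = V − Δ·S = -13.9109.
(2,2): S=108.3797. Δ = (V_up−V_dn)/(S_up−S_dn) = (59.7810−10.1616)/(154.9830−91.0389) = 0.7760. V = [p*·59.7810 + (1−p*)·10.1616]/1.04 = 25.9440. B = V − Δ·S = -58.1568.
(1,0): S=44.5200. Δ = (V_up−V_dn)/(S_up−S_dn) = (3.3121−0.0000)/(63.6636−37.3968) = 0.1261. V = [p*·3.3121 + (1−p*)·0.0000]/1.04 = 1.0796. B = V − Δ·S = -4.5342.
(1,1): S=75.7900. Δ = (V_up−V_dn)/(S_up−S_dn) = (25.9440−3.3121)/(108.3797−63.6636) = 0.5061. V = [p*·25.9440 + (1−p*)·3.3121]/1.04 = 10.5615. B = V − Δ·S = -27.7976.
(0,0): S=53.0000. Δ = (V_up−V_dn)/(S_up−S_dn) = (10.5615−1.0796)/(75.7900−44.5200) = 0.3032. V = [p*·10.5615 + (1−p*)·1.0796]/1.04 = 4.1286. B = V − Δ·S = -11.9424.
Root portfolio cost Δ·53+B reproduces V0=4.1286.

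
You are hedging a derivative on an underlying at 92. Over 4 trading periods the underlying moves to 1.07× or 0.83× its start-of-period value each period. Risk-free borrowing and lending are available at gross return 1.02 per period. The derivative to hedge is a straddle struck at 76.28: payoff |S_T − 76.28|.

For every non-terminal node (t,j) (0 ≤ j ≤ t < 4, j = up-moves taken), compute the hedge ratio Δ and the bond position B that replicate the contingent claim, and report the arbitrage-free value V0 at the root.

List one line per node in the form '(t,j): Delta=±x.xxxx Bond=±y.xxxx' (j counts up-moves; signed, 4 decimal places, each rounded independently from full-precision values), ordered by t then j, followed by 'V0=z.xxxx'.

Risk-neutral probability p* = (R−d)/(u−d) = (1.02−0.83)/(1.07−0.83) = 0.7917.
Terminal values V(4,·): V(4,0)=32.6183, V(4,1)=19.9933, V(4,2)=3.7176, V(4,3)=17.2643, V(4,4)=44.3132
Node (3,0) S=52.6044: V=(p*·19.9933+(1−p*)·32.6183)/1.02=22.1799; Δ=(19.9933−32.6183)/(56.2867−43.6617)=-1.0000; B=V−Δ·S=74.7843
Node (3,1) S=67.8153: V=(p*·3.7176+(1−p*)·19.9933)/1.02=6.9690; Δ=(3.7176−19.9933)/(72.5624−56.2867)=-1.0000; B=V−Δ·S=74.7843
Node (3,2) S=87.4246: V=(p*·17.2643+(1−p*)·3.7176)/1.02=14.1589; Δ=(17.2643−3.7176)/(93.5443−72.5624)=0.6456; B=V−Δ·S=-42.2856
Node (3,3) S=112.7040: V=(p*·44.3132+(1−p*)·17.2643)/1.02=37.9196; Δ=(44.3132−17.2643)/(120.5932−93.5443)=1.0000; B=V−Δ·S=-74.7843
Node (2,0) S=63.3788: V=(p*·6.9690+(1−p*)·22.1799)/1.02=9.9392; Δ=(6.9690−22.1799)/(67.8153−52.6044)=-1.0000; B=V−Δ·S=73.3180
Node (2,1) S=81.7052: V=(p*·14.1589+(1−p*)·6.9690)/1.02=12.4127; Δ=(14.1589−6.9690)/(87.4246−67.8153)=0.3667; B=V−Δ·S=-17.5451
Node (2,2) S=105.3308: V=(p*·37.9196+(1−p*)·14.1589)/1.02=32.3230; Δ=(37.9196−14.1589)/(112.7040−87.4246)=0.9399; B=V−Δ·S=-66.6801
Node (1,0) S=76.3600: V=(p*·12.4127+(1−p*)·9.9392)/1.02=11.6641; Δ=(12.4127−9.9392)/(81.7052−63.3788)=0.1350; B=V−Δ·S=1.3575
Node (1,1) S=98.4400: V=(p*·32.3230+(1−p*)·12.4127)/1.02=27.6226; Δ=(32.3230−12.4127)/(105.3308−81.7052)=0.8427; B=V−Δ·S=-55.3369
Node (0,0) S=92.0000: V=(p*·27.6226+(1−p*)·11.6641)/1.02=23.8215; Δ=(27.6226−11.6641)/(98.4400−76.3600)=0.7228; B=V−Δ·S=-42.6721
Self-financing check: at every node Δ·S+B equals the discounted successor values.

(0,0): Delta=0.7228 Bond=-42.6721
(1,0): Delta=0.1350 Bond=1.3575
(1,1): Delta=0.8427 Bond=-55.3369
(2,0): Delta=-1.0000 Bond=73.3180
(2,1): Delta=0.3667 Bond=-17.5451
(2,2): Delta=0.9399 Bond=-66.6801
(3,0): Delta=-1.0000 Bond=74.7843
(3,1): Delta=-1.0000 Bond=74.7843
(3,2): Delta=0.6456 Bond=-42.2856
(3,3): Delta=1.0000 Bond=-74.7843
V0=23.8215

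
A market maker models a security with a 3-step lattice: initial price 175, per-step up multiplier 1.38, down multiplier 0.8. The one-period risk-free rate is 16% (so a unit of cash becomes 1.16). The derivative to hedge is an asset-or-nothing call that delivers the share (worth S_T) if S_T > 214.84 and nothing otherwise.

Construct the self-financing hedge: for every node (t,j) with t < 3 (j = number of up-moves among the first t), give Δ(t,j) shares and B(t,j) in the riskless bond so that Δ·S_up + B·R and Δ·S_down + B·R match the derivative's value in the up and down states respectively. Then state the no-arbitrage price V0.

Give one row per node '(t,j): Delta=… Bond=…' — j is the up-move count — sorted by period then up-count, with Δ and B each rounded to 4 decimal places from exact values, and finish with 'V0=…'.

Under the risk-neutral measure, an up-move has probability p* = (R−d)/(u−d) = 0.6207 and values discount at R = 1.16.
Terminal payoffs: V(3,0)=0.0000, V(3,1)=0.0000, V(3,2)=266.6160, V(3,3)=459.9126
Node (2,0) S=112.0000: V=(p*·0.0000+(1−p*)·0.0000)/1.16=0.0000; Δ=(0.0000−0.0000)/(154.5600−89.6000)=0.0000; B=V−Δ·S=0.0000
Node (2,1) S=193.2000: V=(p*·266.6160+(1−p*)·0.0000)/1.16=142.6602; Δ=(266.6160−0.0000)/(266.6160−154.5600)=2.3793; B=V−Δ·S=-317.0226
Node (2,2) S=333.2700: V=(p*·459.9126+(1−p*)·266.6160)/1.16=333.2700; Δ=(459.9126−266.6160)/(459.9126−266.6160)=1.0000; B=V−Δ·S=0.0000
Node (1,0) S=140.0000: V=(p*·142.6602+(1−p*)·0.0000)/1.16=76.3342; Δ=(142.6602−0.0000)/(193.2000−112.0000)=1.7569; B=V−Δ·S=-169.6316
Node (1,1) S=241.5000: V=(p*·333.2700+(1−p*)·142.6602)/1.16=224.9739; Δ=(333.2700−142.6602)/(333.2700−193.2000)=1.3608; B=V−Δ·S=-103.6637
Node (0,0) S=175.0000: V=(p*·224.9739+(1−p*)·76.3342)/1.16=145.3391; Δ=(224.9739−76.3342)/(241.5000−140.0000)=1.4644; B=V−Δ·S=-110.9362
Root portfolio cost Δ·175+B reproduces V0=145.3391.

(0,0): Delta=1.4644 Bond=-110.9362
(1,0): Delta=1.7569 Bond=-169.6316
(1,1): Delta=1.3608 Bond=-103.6637
(2,0): Delta=0.0000 Bond=0.0000
(2,1): Delta=2.3793 Bond=-317.0226
(2,2): Delta=1.0000 Bond=0.0000
V0=145.3391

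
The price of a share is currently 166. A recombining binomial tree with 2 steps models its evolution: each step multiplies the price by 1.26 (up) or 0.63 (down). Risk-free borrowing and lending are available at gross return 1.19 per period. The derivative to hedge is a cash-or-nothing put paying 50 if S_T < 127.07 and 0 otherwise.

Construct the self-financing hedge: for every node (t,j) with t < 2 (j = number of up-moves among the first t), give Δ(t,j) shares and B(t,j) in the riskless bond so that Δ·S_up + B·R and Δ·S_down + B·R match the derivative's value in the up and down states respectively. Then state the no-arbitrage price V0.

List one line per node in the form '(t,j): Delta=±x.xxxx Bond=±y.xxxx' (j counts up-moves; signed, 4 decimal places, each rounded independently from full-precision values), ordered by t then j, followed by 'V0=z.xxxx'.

(0,0): Delta=-0.0446 Bond=7.8463
(1,0): Delta=-0.7589 Bond=84.0336
(1,1): Delta=0.0000 Bond=0.0000
V0=0.4359

The replicating-portfolio and risk-neutral prices coincide; use p* = (1.19−0.63)/(1.26−0.63) = 0.8889 for the latter.
Terminal payoffs: V(2,0)=50.0000, V(2,1)=0.0000, V(2,2)=0.0000
  t=1,j=0: stock 104.5800 → up 131.7708 (V=0.0000), down 65.8854 (V=50.0000). Price 4.6685; hedge Δ=-0.7589, bond B=84.0336.
  t=1,j=1: stock 209.1600 → up 263.5416 (V=0.0000), down 131.7708 (V=0.0000). Price 0.0000; hedge Δ=0.0000, bond B=0.0000.
  t=0,j=0: stock 166.0000 → up 209.1600 (V=0.0000), down 104.5800 (V=4.6685). Price 0.4359; hedge Δ=-0.0446, bond B=7.8463.
Root portfolio cost Δ·166+B reproduces V0=0.4359.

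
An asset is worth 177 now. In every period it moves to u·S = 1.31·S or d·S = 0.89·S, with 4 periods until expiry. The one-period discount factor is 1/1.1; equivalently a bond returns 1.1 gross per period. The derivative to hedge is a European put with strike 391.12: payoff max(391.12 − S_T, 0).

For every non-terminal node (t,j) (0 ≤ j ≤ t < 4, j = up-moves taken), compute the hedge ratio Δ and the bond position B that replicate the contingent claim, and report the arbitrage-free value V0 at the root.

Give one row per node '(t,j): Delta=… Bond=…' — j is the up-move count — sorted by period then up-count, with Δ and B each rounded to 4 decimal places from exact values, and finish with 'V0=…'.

(0,0): Delta=-0.8356 Bond=243.5948
(1,0): Delta=-1.0000 Bond=293.8542
(1,1): Delta=-0.7239 Bond=242.0543
(2,0): Delta=-1.0000 Bond=323.2397
(2,1): Delta=-1.0000 Bond=323.2397
(2,2): Delta=-0.5363 Bond=209.2797
(3,0): Delta=-1.0000 Bond=355.5636
(3,1): Delta=-1.0000 Bond=355.5636
(3,2): Delta=-1.0000 Bond=355.5636
(3,3): Delta=-0.2213 Bond=104.8517
V0=95.6959

No-arbitrage ⇒ martingale measure with p* = (R−d)/(u−d) = 0.5000.
Terminal payoffs: V(4,0)=280.0662, V(4,1)=227.6588, V(4,2)=150.5199, V(4,3)=36.9782, V(4,4)=0.0000
(3,0): S=124.7795. Δ = (V_up−V_dn)/(S_up−S_dn) = (227.6588−280.0662)/(163.4612−111.0538) = -1.0000. V = [p*·227.6588 + (1−p*)·280.0662]/1.1 = 230.7841. B = V − Δ·S = 355.5636.
(3,1): S=183.6642. Δ = (V_up−V_dn)/(S_up−S_dn) = (150.5199−227.6588)/(240.6001−163.4612) = -1.0000. V = [p*·150.5199 + (1−p*)·227.6588]/1.1 = 171.8994. B = V − Δ·S = 355.5636.
(3,2): S=270.3372. Δ = (V_up−V_dn)/(S_up−S_dn) = (36.9782−150.5199)/(354.1418−240.6001) = -1.0000. V = [p*·36.9782 + (1−p*)·150.5199]/1.1 = 85.2264. B = V − Δ·S = 355.5636.
(3,3): S=397.9121. Δ = (V_up−V_dn)/(S_up−S_dn) = (0.0000−36.9782)/(521.2649−354.1418) = -0.2213. V = [p*·0.0000 + (1−p*)·36.9782]/1.1 = 16.8083. B = V − Δ·S = 104.8517.
(2,0): S=140.2017. Δ = (V_up−V_dn)/(S_up−S_dn) = (171.8994−230.7841)/(183.6642−124.7795) = -1.0000. V = [p*·171.8994 + (1−p*)·230.7841]/1.1 = 183.0380. B = V − Δ·S = 323.2397.
(2,1): S=206.3643. Δ = (V_up−V_dn)/(S_up−S_dn) = (85.2264−171.8994)/(270.3372−183.6642) = -1.0000. V = [p*·85.2264 + (1−p*)·171.8994]/1.1 = 116.8754. B = V − Δ·S = 323.2397.
(2,2): S=303.7497. Δ = (V_up−V_dn)/(S_up−S_dn) = (16.8083−85.2264)/(397.9121−270.3372) = -0.5363. V = [p*·16.8083 + (1−p*)·85.2264]/1.1 = 46.3794. B = V − Δ·S = 209.2797.
(1,0): S=157.5300. Δ = (V_up−V_dn)/(S_up−S_dn) = (116.8754−183.0380)/(206.3643−140.2017) = -1.0000. V = [p*·116.8754 + (1−p*)·183.0380]/1.1 = 136.3242. B = V − Δ·S = 293.8542.
(1,1): S=231.8700. Δ = (V_up−V_dn)/(S_up−S_dn) = (46.3794−116.8754)/(303.7497−206.3643) = -0.7239. V = [p*·46.3794 + (1−p*)·116.8754]/1.1 = 74.2067. B = V − Δ·S = 242.0543.
(0,0): S=177.0000. Δ = (V_up−V_dn)/(S_up−S_dn) = (74.2067−136.3242)/(231.8700−157.5300) = -0.8356. V = [p*·74.2067 + (1−p*)·136.3242]/1.1 = 95.6959. B = V − Δ·S = 243.5948.
Root portfolio cost Δ·177+B reproduces V0=95.6959.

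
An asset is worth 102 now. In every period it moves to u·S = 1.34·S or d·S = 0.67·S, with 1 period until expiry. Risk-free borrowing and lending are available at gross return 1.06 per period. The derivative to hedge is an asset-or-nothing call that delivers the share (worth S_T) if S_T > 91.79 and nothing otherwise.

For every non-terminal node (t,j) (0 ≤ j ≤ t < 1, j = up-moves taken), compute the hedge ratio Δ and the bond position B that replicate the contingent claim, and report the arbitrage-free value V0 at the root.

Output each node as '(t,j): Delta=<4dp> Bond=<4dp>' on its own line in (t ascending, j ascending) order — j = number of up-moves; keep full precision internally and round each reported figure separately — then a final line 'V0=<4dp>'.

(0,0): Delta=2.0000 Bond=-128.9434
V0=75.0566

Under the risk-neutral measure, an up-move has probability p* = (R−d)/(u−d) = 0.5821 and values discount at R = 1.06.
Terminal values V(1,·): V(1,0)=0.0000, V(1,1)=136.6800
Node (0,0) S=102.0000: V=(p*·136.6800+(1−p*)·0.0000)/1.06=75.0566; Δ=(136.6800−0.0000)/(136.6800−68.3400)=2.0000; B=V−Δ·S=-128.9434
Check: Δ(0,0)·S0 + B(0,0) = 75.0566 = V0.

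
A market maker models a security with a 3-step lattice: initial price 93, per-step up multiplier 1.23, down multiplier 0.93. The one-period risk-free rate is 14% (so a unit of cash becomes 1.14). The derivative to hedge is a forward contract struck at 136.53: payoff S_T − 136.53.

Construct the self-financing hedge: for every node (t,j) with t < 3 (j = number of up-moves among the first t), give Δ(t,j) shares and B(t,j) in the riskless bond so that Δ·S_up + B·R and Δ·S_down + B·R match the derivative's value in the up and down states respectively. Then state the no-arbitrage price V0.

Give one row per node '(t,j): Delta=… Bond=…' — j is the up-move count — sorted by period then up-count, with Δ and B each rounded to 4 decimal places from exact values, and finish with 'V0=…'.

No-arbitrage ⇒ martingale measure with p* = (R−d)/(u−d) = 0.7000.
Terminal values V(3,·): V(3,0)=-61.7248, V(3,1)=-37.5941, V(3,2)=-5.6793, V(3,3)=36.5306
Node (2,0) S=80.4357: V=(p*·-37.5941+(1−p*)·-61.7248)/1.14=-39.3275; Δ=(-37.5941−-61.7248)/(98.9359−74.8052)=1.0000; B=V−Δ·S=-119.7632
Node (2,1) S=106.3827: V=(p*·-5.6793+(1−p*)·-37.5941)/1.14=-13.3805; Δ=(-5.6793−-37.5941)/(130.8507−98.9359)=1.0000; B=V−Δ·S=-119.7632
Node (2,2) S=140.6997: V=(p*·36.5306+(1−p*)·-5.6793)/1.14=20.9365; Δ=(36.5306−-5.6793)/(173.0606−130.8507)=1.0000; B=V−Δ·S=-119.7632
Node (1,0) S=86.4900: V=(p*·-13.3805+(1−p*)·-39.3275)/1.14=-18.5654; Δ=(-13.3805−-39.3275)/(106.3827−80.4357)=1.0000; B=V−Δ·S=-105.0554
Node (1,1) S=114.3900: V=(p*·20.9365+(1−p*)·-13.3805)/1.14=9.3346; Δ=(20.9365−-13.3805)/(140.6997−106.3827)=1.0000; B=V−Δ·S=-105.0554
Node (0,0) S=93.0000: V=(p*·9.3346+(1−p*)·-18.5654)/1.14=0.8461; Δ=(9.3346−-18.5654)/(114.3900−86.4900)=1.0000; B=V−Δ·S=-92.1539
Self-financing check: at every node Δ·S+B equals the discounted successor values.

(0,0): Delta=1.0000 Bond=-92.1539
(1,0): Delta=1.0000 Bond=-105.0554
(1,1): Delta=1.0000 Bond=-105.0554
(2,0): Delta=1.0000 Bond=-119.7632
(2,1): Delta=1.0000 Bond=-119.7632
(2,2): Delta=1.0000 Bond=-119.7632
V0=0.8461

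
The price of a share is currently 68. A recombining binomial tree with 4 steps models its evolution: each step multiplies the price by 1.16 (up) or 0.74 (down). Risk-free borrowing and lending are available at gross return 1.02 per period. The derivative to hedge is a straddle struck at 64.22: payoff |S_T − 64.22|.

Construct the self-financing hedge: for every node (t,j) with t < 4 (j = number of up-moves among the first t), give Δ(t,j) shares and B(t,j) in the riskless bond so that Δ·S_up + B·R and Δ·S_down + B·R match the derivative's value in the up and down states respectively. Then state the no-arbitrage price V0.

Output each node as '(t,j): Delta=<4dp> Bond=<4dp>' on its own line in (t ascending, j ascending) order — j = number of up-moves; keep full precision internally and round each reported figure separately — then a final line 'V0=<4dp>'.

Risk-neutral probability p* = (R−d)/(u−d) = (1.02−0.74)/(1.16−0.74) = 0.6667.
Terminal values V(4,·): V(4,0)=43.8291, V(4,1)=32.2559, V(4,2)=14.1142, V(4,3)=14.3243, V(4,4)=58.9035
Node (3,0) S=27.5552: V=(p*·32.2559+(1−p*)·43.8291)/1.02=35.4056; Δ=(32.2559−43.8291)/(31.9641−20.3909)=-1.0000; B=V−Δ·S=62.9608
Node (3,1) S=43.1947: V=(p*·14.1142+(1−p*)·32.2559)/1.02=19.7661; Δ=(14.1142−32.2559)/(50.1058−31.9641)=-1.0000; B=V−Δ·S=62.9608
Node (3,2) S=67.7106: V=(p*·14.3243+(1−p*)·14.1142)/1.02=13.9748; Δ=(14.3243−14.1142)/(78.5443−50.1058)=0.0074; B=V−Δ·S=13.4745
Node (3,3) S=106.1409: V=(p*·58.9035+(1−p*)·14.3243)/1.02=43.1801; Δ=(58.9035−14.3243)/(123.1235−78.5443)=1.0000; B=V−Δ·S=-62.9608
Node (2,0) S=37.2368: V=(p*·19.7661+(1−p*)·35.4056)/1.02=24.4895; Δ=(19.7661−35.4056)/(43.1947−27.5552)=-1.0000; B=V−Δ·S=61.7263
Node (2,1) S=58.3712: V=(p*·13.9748+(1−p*)·19.7661)/1.02=15.5933; Δ=(13.9748−19.7661)/(67.7106−43.1947)=-0.2362; B=V−Δ·S=29.3823
Node (2,2) S=91.5008: V=(p*·43.1801+(1−p*)·13.9748)/1.02=32.7892; Δ=(43.1801−13.9748)/(106.1409−67.7106)=0.7600; B=V−Δ·S=-36.7474
Node (1,0) S=50.3200: V=(p*·15.5933+(1−p*)·24.4895)/1.02=18.1948; Δ=(15.5933−24.4895)/(58.3712−37.2368)=-0.4209; B=V−Δ·S=39.3761
Node (1,1) S=78.8800: V=(p*·32.7892+(1−p*)·15.5933)/1.02=26.5267; Δ=(32.7892−15.5933)/(91.5008−58.3712)=0.5190; B=V−Δ·S=-14.4159
Node (0,0) S=68.0000: V=(p*·26.5267+(1−p*)·18.1948)/1.02=23.2837; Δ=(26.5267−18.1948)/(78.8800−50.3200)=0.2917; B=V−Δ·S=3.4459
The time-0 hedge costs 23.2837, which is the no-arbitrage price.

(0,0): Delta=0.2917 Bond=3.4459
(1,0): Delta=-0.4209 Bond=39.3761
(1,1): Delta=0.5190 Bond=-14.4159
(2,0): Delta=-1.0000 Bond=61.7263
(2,1): Delta=-0.2362 Bond=29.3823
(2,2): Delta=0.7600 Bond=-36.7474
(3,0): Delta=-1.0000 Bond=62.9608
(3,1): Delta=-1.0000 Bond=62.9608
(3,2): Delta=0.0074 Bond=13.4745
(3,3): Delta=1.0000 Bond=-62.9608
V0=23.2837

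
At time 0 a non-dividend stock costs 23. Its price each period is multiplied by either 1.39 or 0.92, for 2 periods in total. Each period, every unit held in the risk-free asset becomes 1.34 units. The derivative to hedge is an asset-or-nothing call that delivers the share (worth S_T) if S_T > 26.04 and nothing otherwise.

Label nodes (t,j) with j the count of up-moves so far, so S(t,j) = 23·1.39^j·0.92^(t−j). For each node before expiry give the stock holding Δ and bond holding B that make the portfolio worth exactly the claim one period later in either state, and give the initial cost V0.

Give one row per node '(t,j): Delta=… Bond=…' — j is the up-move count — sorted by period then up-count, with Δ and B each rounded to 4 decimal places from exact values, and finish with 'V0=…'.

Risk-neutral probability p* = (R−d)/(u−d) = (1.34−0.92)/(1.39−0.92) = 0.8936.
Terminal payoffs: V(2,0)=0.0000, V(2,1)=29.4124, V(2,2)=44.4383
(1,0): S=21.1600. Δ = (V_up−V_dn)/(S_up−S_dn) = (29.4124−0.0000)/(29.4124−19.4672) = 2.9574. V = [p*·29.4124 + (1−p*)·0.0000]/1.34 = 19.6145. B = V − Δ·S = -42.9651.
(1,1): S=31.9700. Δ = (V_up−V_dn)/(S_up−S_dn) = (44.4383−29.4124)/(44.4383−29.4124) = 1.0000. V = [p*·44.4383 + (1−p*)·29.4124]/1.34 = 31.9700. B = V − Δ·S = 0.0000.
(0,0): S=23.0000. Δ = (V_up−V_dn)/(S_up−S_dn) = (31.9700−19.6145)/(31.9700−21.1600) = 1.1430. V = [p*·31.9700 + (1−p*)·19.6145]/1.34 = 22.8773. B = V − Δ·S = -3.4110.
Each (Δ,B) replicates both successor values, so the strategy is self-financing and V0 is arbitrage-free.

(0,0): Delta=1.1430 Bond=-3.4110
(1,0): Delta=2.9574 Bond=-42.9651
(1,1): Delta=1.0000 Bond=0.0000
V0=22.8773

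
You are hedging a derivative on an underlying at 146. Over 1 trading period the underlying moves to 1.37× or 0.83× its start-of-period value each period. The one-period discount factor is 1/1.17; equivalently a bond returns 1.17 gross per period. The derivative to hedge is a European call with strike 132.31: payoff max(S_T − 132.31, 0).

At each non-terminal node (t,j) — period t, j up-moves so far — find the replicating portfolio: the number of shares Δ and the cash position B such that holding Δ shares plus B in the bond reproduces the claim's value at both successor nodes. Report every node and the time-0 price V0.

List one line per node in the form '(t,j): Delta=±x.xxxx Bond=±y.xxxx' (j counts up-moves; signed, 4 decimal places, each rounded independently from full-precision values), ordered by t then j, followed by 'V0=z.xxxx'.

(0,0): Delta=0.8588 Bond=-88.9511
V0=36.4378

Since d<R<u, set p* = (R−d)/(u−d) = 0.6296; price each node as the discounted p*-expectation of its children.
Payoff layer (t=1): V(1,0)=0.0000, V(1,1)=67.7100
  t=0,j=0: stock 146.0000 → up 200.0200 (V=67.7100), down 121.1800 (V=0.0000). Price 36.4378; hedge Δ=0.8588, bond B=-88.9511.
Each (Δ,B) replicates both successor values, so the strategy is self-financing and V0 is arbitrage-free.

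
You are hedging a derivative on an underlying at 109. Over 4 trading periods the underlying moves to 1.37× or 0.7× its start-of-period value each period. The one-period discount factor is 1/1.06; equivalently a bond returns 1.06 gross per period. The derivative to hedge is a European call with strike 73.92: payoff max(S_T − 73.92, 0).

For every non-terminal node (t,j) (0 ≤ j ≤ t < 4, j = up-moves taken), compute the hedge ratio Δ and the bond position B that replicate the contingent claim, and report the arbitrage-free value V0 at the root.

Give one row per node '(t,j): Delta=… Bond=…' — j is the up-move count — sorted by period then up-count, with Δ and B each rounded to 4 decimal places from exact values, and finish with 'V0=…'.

The replicating-portfolio and risk-neutral prices coincide; use p* = (1.06−0.7)/(1.37−0.7) = 0.5373 for the latter.
Terminal payoffs: V(4,0)=0.0000, V(4,1)=0.0000, V(4,2)=26.3252, V(4,3)=122.2742, V(4,4)=310.0601
Node (3,0) S=37.3870: V=(p*·0.0000+(1−p*)·0.0000)/1.06=0.0000; Δ=(0.0000−0.0000)/(51.2202−26.1709)=0.0000; B=V−Δ·S=0.0000
Node (3,1) S=73.1717: V=(p*·26.3252+(1−p*)·0.0000)/1.06=13.3442; Δ=(26.3252−0.0000)/(100.2452−51.2202)=0.5370; B=V−Δ·S=-25.9471
Node (3,2) S=143.2075: V=(p*·122.2742+(1−p*)·26.3252)/1.06=73.4716; Δ=(122.2742−26.3252)/(196.1942−100.2452)=1.0000; B=V−Δ·S=-69.7358
Node (3,3) S=280.2775: V=(p*·310.0601+(1−p*)·122.2742)/1.06=210.5416; Δ=(310.0601−122.2742)/(383.9801−196.1942)=1.0000; B=V−Δ·S=-69.7358
Node (2,0) S=53.4100: V=(p*·13.3442+(1−p*)·0.0000)/1.06=6.7642; Δ=(13.3442−0.0000)/(73.1717−37.3870)=0.3729; B=V−Δ·S=-13.1526
Node (2,1) S=104.5310: V=(p*·73.4716+(1−p*)·13.3442)/1.06=43.0674; Δ=(73.4716−13.3442)/(143.2075−73.1717)=0.8585; B=V−Δ·S=-46.6749
Node (2,2) S=204.5821: V=(p*·210.5416+(1−p*)·73.4716)/1.06=138.7936; Δ=(210.5416−73.4716)/(280.2775−143.2075)=1.0000; B=V−Δ·S=-65.7885
Node (1,0) S=76.3000: V=(p*·43.0674+(1−p*)·6.7642)/1.06=24.7834; Δ=(43.0674−6.7642)/(104.5310−53.4100)=0.7101; B=V−Δ·S=-29.4005
Node (1,1) S=149.3300: V=(p*·138.7936+(1−p*)·43.0674)/1.06=89.1532; Δ=(138.7936−43.0674)/(204.5821−104.5310)=0.9568; B=V−Δ·S=-53.7216
Node (0,0) S=109.0000: V=(p*·89.1532+(1−p*)·24.7834)/1.06=56.0096; Δ=(89.1532−24.7834)/(149.3300−76.3000)=0.8814; B=V−Δ·S=-40.0647
The time-0 hedge costs 56.0096, which is the no-arbitrage price.

(0,0): Delta=0.8814 Bond=-40.0647
(1,0): Delta=0.7101 Bond=-29.4005
(1,1): Delta=0.9568 Bond=-53.7216
(2,0): Delta=0.3729 Bond=-13.1526
(2,1): Delta=0.8585 Bond=-46.6749
(2,2): Delta=1.0000 Bond=-65.7885
(3,0): Delta=0.0000 Bond=0.0000
(3,1): Delta=0.5370 Bond=-25.9471
(3,2): Delta=1.0000 Bond=-69.7358
(3,3): Delta=1.0000 Bond=-69.7358
V0=56.0096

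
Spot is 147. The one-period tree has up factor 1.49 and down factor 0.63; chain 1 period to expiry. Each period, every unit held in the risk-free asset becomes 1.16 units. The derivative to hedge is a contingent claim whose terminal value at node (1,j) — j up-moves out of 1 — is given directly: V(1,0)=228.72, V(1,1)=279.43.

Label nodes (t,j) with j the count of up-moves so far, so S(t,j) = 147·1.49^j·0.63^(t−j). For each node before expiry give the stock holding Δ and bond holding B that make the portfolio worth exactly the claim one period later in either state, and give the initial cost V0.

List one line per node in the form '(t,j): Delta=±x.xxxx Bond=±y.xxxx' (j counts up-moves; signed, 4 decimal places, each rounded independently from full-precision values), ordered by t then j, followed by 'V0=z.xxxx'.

(0,0): Delta=0.4011 Bond=165.1483
V0=224.1134

The replicating-portfolio and risk-neutral prices coincide; use p* = (1.16−0.63)/(1.49−0.63) = 0.6163 for the latter.
At expiry t=1: V(1,0)=228.7200, V(1,1)=279.4300
(0,0): S=147.0000. Δ = (V_up−V_dn)/(S_up−S_dn) = (279.4300−228.7200)/(219.0300−92.6100) = 0.4011. V = [p*·279.4300 + (1−p*)·228.7200]/1.16 = 224.1134. B = V − Δ·S = 165.1483.
Check: Δ(0,0)·S0 + B(0,0) = 224.1134 = V0.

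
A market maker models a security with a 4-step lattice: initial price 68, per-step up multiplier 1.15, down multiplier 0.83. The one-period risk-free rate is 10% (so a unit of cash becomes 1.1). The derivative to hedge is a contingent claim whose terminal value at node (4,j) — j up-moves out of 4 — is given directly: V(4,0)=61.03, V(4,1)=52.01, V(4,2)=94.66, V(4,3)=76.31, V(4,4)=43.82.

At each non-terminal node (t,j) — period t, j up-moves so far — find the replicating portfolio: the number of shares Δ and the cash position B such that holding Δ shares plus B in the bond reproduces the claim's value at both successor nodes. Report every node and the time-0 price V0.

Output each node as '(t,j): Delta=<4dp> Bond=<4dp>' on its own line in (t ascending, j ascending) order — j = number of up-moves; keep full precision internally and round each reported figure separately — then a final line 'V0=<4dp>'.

The replicating-portfolio and risk-neutral prices coincide; use p* = (1.1−0.83)/(1.15−0.83) = 0.8438 for the latter.
At expiry t=4: V(4,0)=61.0300, V(4,1)=52.0100, V(4,2)=94.6600, V(4,3)=76.3100, V(4,4)=43.8200
(3,0): S=38.8815. Δ = (V_up−V_dn)/(S_up−S_dn) = (52.0100−61.0300)/(44.7137−32.2717) = -0.7250. V = [p*·52.0100 + (1−p*)·61.0300]/1.1 = 48.5631. B = V − Δ·S = 76.7506.
(3,1): S=53.8720. Δ = (V_up−V_dn)/(S_up−S_dn) = (94.6600−52.0100)/(61.9528−44.7137) = 2.4740. V = [p*·94.6600 + (1−p*)·52.0100]/1.1 = 79.9963. B = V − Δ·S = -53.2849.
(3,2): S=74.6419. Δ = (V_up−V_dn)/(S_up−S_dn) = (76.3100−94.6600)/(85.8382−61.9528) = -0.7683. V = [p*·76.3100 + (1−p*)·94.6600]/1.1 = 71.9793. B = V − Δ·S = 129.3230.
(3,3): S=103.4195. Δ = (V_up−V_dn)/(S_up−S_dn) = (43.8200−76.3100)/(118.9324−85.8382) = -0.9817. V = [p*·43.8200 + (1−p*)·76.3100]/1.1 = 44.4514. B = V − Δ·S = 145.9827.
(2,0): S=46.8452. Δ = (V_up−V_dn)/(S_up−S_dn) = (79.9963−48.5631)/(53.8720−38.8815) = 2.0969. V = [p*·79.9963 + (1−p*)·48.5631]/1.1 = 68.2590. B = V − Δ·S = -29.9699.
(2,1): S=64.9060. Δ = (V_up−V_dn)/(S_up−S_dn) = (71.9793−79.9963)/(74.6419−53.8720) = -0.3860. V = [p*·71.9793 + (1−p*)·79.9963]/1.1 = 66.5745. B = V − Δ·S = 91.6277.
(2,2): S=89.9300. Δ = (V_up−V_dn)/(S_up−S_dn) = (44.4514−71.9793)/(103.4195−74.6419) = -0.9566. V = [p*·44.4514 + (1−p*)·71.9793]/1.1 = 44.3206. B = V − Δ·S = 130.3451.
(1,0): S=56.4400. Δ = (V_up−V_dn)/(S_up−S_dn) = (66.5745−68.2590)/(64.9060−46.8452) = -0.0933. V = [p*·66.5745 + (1−p*)·68.2590]/1.1 = 60.7615. B = V − Δ·S = 66.0256.
(1,1): S=78.2000. Δ = (V_up−V_dn)/(S_up−S_dn) = (44.3206−66.5745)/(89.9300−64.9060) = -0.8893. V = [p*·44.3206 + (1−p*)·66.5745]/1.1 = 43.4525. B = V − Δ·S = 112.9959.
(0,0): S=68.0000. Δ = (V_up−V_dn)/(S_up−S_dn) = (43.4525−60.7615)/(78.2000−56.4400) = -0.7955. V = [p*·43.4525 + (1−p*)·60.7615]/1.1 = 41.9609. B = V − Δ·S = 96.0516.
Check: Δ(0,0)·S0 + B(0,0) = 41.9609 = V0.

(0,0): Delta=-0.7955 Bond=96.0516
(1,0): Delta=-0.0933 Bond=66.0256
(1,1): Delta=-0.8893 Bond=112.9959
(2,0): Delta=2.0969 Bond=-29.9699
(2,1): Delta=-0.3860 Bond=91.6277
(2,2): Delta=-0.9566 Bond=130.3451
(3,0): Delta=-0.7250 Bond=76.7506
(3,1): Delta=2.4740 Bond=-53.2849
(3,2): Delta=-0.7683 Bond=129.3230
(3,3): Delta=-0.9817 Bond=145.9827
V0=41.9609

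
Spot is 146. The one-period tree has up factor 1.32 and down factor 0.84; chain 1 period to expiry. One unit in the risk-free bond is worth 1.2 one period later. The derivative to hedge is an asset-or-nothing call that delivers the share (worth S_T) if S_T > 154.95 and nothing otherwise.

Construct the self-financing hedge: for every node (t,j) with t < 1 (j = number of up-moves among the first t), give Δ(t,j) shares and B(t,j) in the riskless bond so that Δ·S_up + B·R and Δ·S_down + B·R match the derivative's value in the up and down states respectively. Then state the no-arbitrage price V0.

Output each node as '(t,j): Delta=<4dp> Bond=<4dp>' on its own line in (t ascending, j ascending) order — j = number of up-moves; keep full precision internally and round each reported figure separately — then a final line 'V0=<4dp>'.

Since d<R<u, set p* = (R−d)/(u−d) = 0.7500; price each node as the discounted p*-expectation of its children.
Terminal payoffs: V(1,0)=0.0000, V(1,1)=192.7200
(0,0): S=146.0000. Δ = (V_up−V_dn)/(S_up−S_dn) = (192.7200−0.0000)/(192.7200−122.6400) = 2.7500. V = [p*·192.7200 + (1−p*)·0.0000]/1.2 = 120.4500. B = V − Δ·S = -281.0500.
Each (Δ,B) replicates both successor values, so the strategy is self-financing and V0 is arbitrage-free.

(0,0): Delta=2.7500 Bond=-281.0500
V0=120.4500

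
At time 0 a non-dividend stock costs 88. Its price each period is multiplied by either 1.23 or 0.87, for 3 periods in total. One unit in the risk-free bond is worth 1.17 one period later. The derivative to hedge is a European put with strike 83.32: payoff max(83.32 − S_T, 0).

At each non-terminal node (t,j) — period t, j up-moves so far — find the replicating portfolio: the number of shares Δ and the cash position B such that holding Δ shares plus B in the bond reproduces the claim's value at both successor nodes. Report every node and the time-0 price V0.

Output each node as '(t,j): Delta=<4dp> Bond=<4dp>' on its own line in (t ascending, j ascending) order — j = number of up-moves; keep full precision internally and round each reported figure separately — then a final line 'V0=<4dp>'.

(0,0): Delta=-0.0243 Bond=2.2706
(1,0): Delta=-0.1599 Bond=13.0420
(1,1): Delta=-0.0051 Bond=0.5795
(2,0): Delta=-1.0000 Bond=71.2137
(2,1): Delta=-0.0411 Bond=4.0683
(2,2): Delta=0.0000 Bond=0.0000
V0=0.1337

Under the risk-neutral measure, an up-move has probability p* = (R−d)/(u−d) = 0.8333 and values discount at R = 1.17.
Payoff layer (t=3): V(3,0)=25.3717, V(3,1)=1.3931, V(3,2)=0.0000, V(3,3)=0.0000
(2,0): S=66.6072. Δ = (V_up−V_dn)/(S_up−S_dn) = (1.3931−25.3717)/(81.9269−57.9483) = -1.0000. V = [p*·1.3931 + (1−p*)·25.3717]/1.17 = 4.6065. B = V − Δ·S = 71.2137.
(2,1): S=94.1688. Δ = (V_up−V_dn)/(S_up−S_dn) = (0.0000−1.3931)/(115.8276−81.9269) = -0.0411. V = [p*·0.0000 + (1−p*)·1.3931]/1.17 = 0.1985. B = V − Δ·S = 4.0683.
(2,2): S=133.1352. Δ = (V_up−V_dn)/(S_up−S_dn) = (0.0000−0.0000)/(163.7563−115.8276) = 0.0000. V = [p*·0.0000 + (1−p*)·0.0000]/1.17 = 0.0000. B = V − Δ·S = 0.0000.
(1,0): S=76.5600. Δ = (V_up−V_dn)/(S_up−S_dn) = (0.1985−4.6065)/(94.1688−66.6072) = -0.1599. V = [p*·0.1985 + (1−p*)·4.6065]/1.17 = 0.7975. B = V − Δ·S = 13.0420.
(1,1): S=108.2400. Δ = (V_up−V_dn)/(S_up−S_dn) = (0.0000−0.1985)/(133.1352−94.1688) = -0.0051. V = [p*·0.0000 + (1−p*)·0.1985]/1.17 = 0.0283. B = V − Δ·S = 0.5795.
(0,0): S=88.0000. Δ = (V_up−V_dn)/(S_up−S_dn) = (0.0283−0.7975)/(108.2400−76.5600) = -0.0243. V = [p*·0.0283 + (1−p*)·0.7975]/1.17 = 0.1337. B = V − Δ·S = 2.2706.
The time-0 hedge costs 0.1337, which is the no-arbitrage price.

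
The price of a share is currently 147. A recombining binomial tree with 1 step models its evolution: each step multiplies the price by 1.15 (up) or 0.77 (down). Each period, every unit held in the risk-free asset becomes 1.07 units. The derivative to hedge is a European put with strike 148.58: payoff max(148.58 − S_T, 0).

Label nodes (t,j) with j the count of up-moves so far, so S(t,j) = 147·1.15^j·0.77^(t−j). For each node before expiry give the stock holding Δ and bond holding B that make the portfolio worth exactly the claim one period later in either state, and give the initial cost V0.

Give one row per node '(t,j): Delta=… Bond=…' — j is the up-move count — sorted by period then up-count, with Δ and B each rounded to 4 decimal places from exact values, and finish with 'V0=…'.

Under the risk-neutral measure, an up-move has probability p* = (R−d)/(u−d) = 0.7895 and values discount at R = 1.07.
At expiry t=1: V(1,0)=35.3900, V(1,1)=0.0000
(0,0): S=147.0000. Δ = (V_up−V_dn)/(S_up−S_dn) = (0.0000−35.3900)/(169.0500−113.1900) = -0.6335. V = [p*·0.0000 + (1−p*)·35.3900]/1.07 = 6.9631. B = V − Δ·S = 100.0947.
Each (Δ,B) replicates both successor values, so the strategy is self-financing and V0 is arbitrage-free.

(0,0): Delta=-0.6335 Bond=100.0947
V0=6.9631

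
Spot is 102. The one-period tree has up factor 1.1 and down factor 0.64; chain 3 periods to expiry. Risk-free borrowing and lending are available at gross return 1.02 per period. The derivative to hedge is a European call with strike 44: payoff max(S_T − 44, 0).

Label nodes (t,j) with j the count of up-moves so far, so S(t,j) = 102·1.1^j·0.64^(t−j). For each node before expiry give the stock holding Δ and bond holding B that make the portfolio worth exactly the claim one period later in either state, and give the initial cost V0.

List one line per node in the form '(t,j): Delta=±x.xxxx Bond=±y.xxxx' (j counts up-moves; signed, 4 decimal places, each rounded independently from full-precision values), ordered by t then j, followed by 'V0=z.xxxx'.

The replicating-portfolio and risk-neutral prices coincide; use p* = (1.02−0.64)/(1.1−0.64) = 0.8261 for the latter.
Payoff layer (t=3): V(3,0)=0.0000, V(3,1)=1.9571, V(3,2)=34.9888, V(3,3)=91.7620
Node (2,0) S=41.7792: V=(p*·1.9571+(1−p*)·0.0000)/1.02=1.5851; Δ=(1.9571−0.0000)/(45.9571−26.7387)=0.1018; B=V−Δ·S=-2.6696
Node (2,1) S=71.8080: V=(p*·34.9888+(1−p*)·1.9571)/1.02=28.6707; Δ=(34.9888−1.9571)/(78.9888−45.9571)=1.0000; B=V−Δ·S=-43.1373
Node (2,2) S=123.4200: V=(p*·91.7620+(1−p*)·34.9888)/1.02=80.2827; Δ=(91.7620−34.9888)/(135.7620−78.9888)=1.0000; B=V−Δ·S=-43.1373
Node (1,0) S=65.2800: V=(p*·28.6707+(1−p*)·1.5851)/1.02=23.4904; Δ=(28.6707−1.5851)/(71.8080−41.7792)=0.9020; B=V−Δ·S=-35.3916
Node (1,1) S=112.2000: V=(p*·80.2827+(1−p*)·28.6707)/1.02=69.9086; Δ=(80.2827−28.6707)/(123.4200−71.8080)=1.0000; B=V−Δ·S=-42.2914
Node (0,0) S=102.0000: V=(p*·69.9086+(1−p*)·23.4904)/1.02=60.6234; Δ=(69.9086−23.4904)/(112.2000−65.2800)=0.9893; B=V−Δ·S=-40.2857
Root portfolio cost Δ·102+B reproduces V0=60.6234.

(0,0): Delta=0.9893 Bond=-40.2857
(1,0): Delta=0.9020 Bond=-35.3916
(1,1): Delta=1.0000 Bond=-42.2914
(2,0): Delta=0.1018 Bond=-2.6696
(2,1): Delta=1.0000 Bond=-43.1373
(2,2): Delta=1.0000 Bond=-43.1373
V0=60.6234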